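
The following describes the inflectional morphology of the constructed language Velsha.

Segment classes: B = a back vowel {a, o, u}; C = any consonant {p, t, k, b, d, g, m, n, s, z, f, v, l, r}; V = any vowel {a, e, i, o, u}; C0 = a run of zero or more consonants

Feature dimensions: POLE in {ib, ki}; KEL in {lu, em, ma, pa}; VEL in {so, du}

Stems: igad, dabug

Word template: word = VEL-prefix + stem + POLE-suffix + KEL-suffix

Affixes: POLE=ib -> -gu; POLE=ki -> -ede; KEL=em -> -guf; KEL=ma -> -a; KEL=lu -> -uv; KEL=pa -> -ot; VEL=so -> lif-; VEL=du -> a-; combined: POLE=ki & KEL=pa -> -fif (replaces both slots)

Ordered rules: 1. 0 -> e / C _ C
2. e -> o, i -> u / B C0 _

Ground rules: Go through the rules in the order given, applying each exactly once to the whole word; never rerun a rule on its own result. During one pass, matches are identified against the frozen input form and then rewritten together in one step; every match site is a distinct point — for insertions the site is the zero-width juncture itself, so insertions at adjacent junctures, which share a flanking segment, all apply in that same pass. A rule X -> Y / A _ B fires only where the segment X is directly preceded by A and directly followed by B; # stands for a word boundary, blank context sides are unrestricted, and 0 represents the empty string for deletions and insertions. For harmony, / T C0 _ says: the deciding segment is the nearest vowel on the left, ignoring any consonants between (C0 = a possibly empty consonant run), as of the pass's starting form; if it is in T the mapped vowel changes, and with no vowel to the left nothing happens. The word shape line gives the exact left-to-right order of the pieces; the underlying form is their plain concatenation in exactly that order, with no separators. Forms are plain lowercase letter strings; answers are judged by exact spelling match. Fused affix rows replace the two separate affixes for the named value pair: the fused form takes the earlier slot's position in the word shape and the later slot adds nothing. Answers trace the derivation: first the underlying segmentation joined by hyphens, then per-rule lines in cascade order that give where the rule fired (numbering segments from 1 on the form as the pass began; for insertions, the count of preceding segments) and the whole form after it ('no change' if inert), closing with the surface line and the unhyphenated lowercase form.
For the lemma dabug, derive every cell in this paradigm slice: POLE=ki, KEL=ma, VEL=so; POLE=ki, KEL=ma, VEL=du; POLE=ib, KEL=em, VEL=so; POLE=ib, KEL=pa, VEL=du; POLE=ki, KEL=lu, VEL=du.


cell POLE=ki, KEL=ma, VEL=so:
underlying: lif-dabug-ede-a
1. 0 -> e / C _ C: inserts after position(s) 3: lifedabugedea
2. e -> o, i -> u / B C0 _: fires at position(s) 10: lifedabugodea
surface: lifedabugodea

cell POLE=ki, KEL=ma, VEL=du:
underlying: a-dabug-ede-a
1. 0 -> e / C _ C: no change
2. e -> o, i -> u / B C0 _: fires at position(s) 7: adabugodea
surface: adabugodea

cell POLE=ib, KEL=em, VEL=so:
underlying: lif-dabug-gu-guf
1. 0 -> e / C _ C: inserts after position(s) 3, 8: lifedabugeguguf
2. e -> o, i -> u / B C0 _: fires at position(s) 10: lifedabugoguguf
surface: lifedabugoguguf

cell POLE=ib, KEL=pa, VEL=du:
underlying: a-dabug-gu-ot
1. 0 -> e / C _ C: inserts after position(s) 6: adabugeguot
2. e -> o, i -> u / B C0 _: fires at position(s) 7: adabugoguot
surface: adabugoguot

cell POLE=ki, KEL=lu, VEL=du:
underlying: a-dabug-ede-uv
1. 0 -> e / C _ C: no change
2. e -> o, i -> u / B C0 _: fires at position(s) 7: adabugodeuv
surface: adabugodeuv


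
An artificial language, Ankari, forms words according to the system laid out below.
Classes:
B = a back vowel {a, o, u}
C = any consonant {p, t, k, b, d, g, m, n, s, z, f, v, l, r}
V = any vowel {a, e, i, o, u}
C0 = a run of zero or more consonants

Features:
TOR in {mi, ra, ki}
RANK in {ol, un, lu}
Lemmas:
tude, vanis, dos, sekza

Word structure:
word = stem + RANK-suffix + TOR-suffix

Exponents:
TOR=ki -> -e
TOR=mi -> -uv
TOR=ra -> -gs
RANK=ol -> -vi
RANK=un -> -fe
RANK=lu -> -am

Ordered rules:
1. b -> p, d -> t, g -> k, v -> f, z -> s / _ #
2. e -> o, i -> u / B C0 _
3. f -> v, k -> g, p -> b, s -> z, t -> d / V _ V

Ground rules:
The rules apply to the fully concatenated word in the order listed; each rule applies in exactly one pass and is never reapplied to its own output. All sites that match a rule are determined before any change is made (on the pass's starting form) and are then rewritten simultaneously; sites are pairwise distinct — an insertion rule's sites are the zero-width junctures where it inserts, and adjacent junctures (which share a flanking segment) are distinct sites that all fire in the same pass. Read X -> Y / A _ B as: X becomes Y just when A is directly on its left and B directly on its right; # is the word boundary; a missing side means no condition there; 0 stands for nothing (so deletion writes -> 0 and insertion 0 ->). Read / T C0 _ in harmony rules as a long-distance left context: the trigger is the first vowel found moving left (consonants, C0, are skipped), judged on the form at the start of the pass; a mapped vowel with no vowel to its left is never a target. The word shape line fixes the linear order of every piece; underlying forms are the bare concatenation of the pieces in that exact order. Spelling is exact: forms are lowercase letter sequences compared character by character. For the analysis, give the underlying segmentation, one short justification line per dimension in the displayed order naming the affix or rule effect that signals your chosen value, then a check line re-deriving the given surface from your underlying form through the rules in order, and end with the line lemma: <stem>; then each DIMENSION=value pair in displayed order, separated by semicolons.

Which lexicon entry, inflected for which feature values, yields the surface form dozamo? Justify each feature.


underlying: dos-am-e
TOR=ki - signalled by the affix -e
RANK=lu - signalled by the affix -am
check: dosame -> dosame -> dosamo -> dozamo
lemma: dos; TOR=ki; RANK=lu


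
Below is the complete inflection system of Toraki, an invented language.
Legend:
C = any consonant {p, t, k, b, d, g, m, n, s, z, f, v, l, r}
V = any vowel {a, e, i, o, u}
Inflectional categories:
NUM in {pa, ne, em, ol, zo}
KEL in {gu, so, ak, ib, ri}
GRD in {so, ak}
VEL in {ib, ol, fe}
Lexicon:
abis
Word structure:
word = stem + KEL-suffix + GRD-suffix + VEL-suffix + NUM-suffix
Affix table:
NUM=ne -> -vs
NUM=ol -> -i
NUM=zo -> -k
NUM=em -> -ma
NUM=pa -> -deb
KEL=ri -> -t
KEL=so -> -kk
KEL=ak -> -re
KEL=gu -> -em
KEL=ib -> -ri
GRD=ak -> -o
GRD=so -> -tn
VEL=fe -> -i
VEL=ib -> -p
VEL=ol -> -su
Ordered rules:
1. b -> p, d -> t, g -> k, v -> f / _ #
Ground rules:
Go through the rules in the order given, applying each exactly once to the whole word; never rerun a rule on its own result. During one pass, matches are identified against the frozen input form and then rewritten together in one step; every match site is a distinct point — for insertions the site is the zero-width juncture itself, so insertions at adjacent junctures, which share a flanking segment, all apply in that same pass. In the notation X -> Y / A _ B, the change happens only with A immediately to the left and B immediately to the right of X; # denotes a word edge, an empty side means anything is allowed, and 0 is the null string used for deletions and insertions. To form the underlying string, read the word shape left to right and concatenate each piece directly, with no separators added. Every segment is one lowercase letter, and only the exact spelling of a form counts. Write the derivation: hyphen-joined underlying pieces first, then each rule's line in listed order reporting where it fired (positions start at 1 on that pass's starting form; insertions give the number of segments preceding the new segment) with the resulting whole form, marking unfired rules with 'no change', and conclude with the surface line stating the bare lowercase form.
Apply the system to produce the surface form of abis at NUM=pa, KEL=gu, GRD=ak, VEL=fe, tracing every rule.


underlying: abis-em-o-i-deb
1. b -> p, d -> t, g -> k, v -> f / _ #: fires at position(s) 11: abisemoidep
surface: abisemoidep


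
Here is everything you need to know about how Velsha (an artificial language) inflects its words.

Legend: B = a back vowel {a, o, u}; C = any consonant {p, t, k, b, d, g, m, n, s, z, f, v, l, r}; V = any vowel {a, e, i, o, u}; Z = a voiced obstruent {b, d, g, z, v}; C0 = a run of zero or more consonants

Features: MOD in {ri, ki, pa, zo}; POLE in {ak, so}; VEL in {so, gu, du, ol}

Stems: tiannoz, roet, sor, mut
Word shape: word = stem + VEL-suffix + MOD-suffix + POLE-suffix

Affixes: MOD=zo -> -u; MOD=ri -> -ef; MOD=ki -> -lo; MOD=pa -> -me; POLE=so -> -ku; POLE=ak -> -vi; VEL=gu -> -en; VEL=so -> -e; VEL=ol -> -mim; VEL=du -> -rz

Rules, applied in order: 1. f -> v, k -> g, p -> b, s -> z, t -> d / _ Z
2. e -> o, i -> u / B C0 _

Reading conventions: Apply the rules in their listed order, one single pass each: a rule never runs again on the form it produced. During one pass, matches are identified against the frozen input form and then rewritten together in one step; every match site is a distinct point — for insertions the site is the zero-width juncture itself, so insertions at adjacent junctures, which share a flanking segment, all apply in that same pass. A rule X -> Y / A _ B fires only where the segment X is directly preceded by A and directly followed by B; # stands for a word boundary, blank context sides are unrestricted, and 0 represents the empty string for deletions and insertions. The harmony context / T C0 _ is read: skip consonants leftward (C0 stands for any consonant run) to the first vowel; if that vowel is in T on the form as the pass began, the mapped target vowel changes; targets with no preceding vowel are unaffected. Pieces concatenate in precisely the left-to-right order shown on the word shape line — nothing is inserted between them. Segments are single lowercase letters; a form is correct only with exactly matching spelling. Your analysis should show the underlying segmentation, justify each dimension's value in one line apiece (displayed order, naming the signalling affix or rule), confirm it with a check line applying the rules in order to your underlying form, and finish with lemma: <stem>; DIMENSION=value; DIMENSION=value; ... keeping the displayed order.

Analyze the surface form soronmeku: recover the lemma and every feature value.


underlying: sor-en-me-ku
MOD=pa - signalled by the affix -me
POLE=so - signalled by the affix -ku
VEL=gu - signalled by the affix -en
check: sorenmeku -> sorenmeku -> soronmeku
lemma: sor; MOD=pa; POLE=so; VEL=gu


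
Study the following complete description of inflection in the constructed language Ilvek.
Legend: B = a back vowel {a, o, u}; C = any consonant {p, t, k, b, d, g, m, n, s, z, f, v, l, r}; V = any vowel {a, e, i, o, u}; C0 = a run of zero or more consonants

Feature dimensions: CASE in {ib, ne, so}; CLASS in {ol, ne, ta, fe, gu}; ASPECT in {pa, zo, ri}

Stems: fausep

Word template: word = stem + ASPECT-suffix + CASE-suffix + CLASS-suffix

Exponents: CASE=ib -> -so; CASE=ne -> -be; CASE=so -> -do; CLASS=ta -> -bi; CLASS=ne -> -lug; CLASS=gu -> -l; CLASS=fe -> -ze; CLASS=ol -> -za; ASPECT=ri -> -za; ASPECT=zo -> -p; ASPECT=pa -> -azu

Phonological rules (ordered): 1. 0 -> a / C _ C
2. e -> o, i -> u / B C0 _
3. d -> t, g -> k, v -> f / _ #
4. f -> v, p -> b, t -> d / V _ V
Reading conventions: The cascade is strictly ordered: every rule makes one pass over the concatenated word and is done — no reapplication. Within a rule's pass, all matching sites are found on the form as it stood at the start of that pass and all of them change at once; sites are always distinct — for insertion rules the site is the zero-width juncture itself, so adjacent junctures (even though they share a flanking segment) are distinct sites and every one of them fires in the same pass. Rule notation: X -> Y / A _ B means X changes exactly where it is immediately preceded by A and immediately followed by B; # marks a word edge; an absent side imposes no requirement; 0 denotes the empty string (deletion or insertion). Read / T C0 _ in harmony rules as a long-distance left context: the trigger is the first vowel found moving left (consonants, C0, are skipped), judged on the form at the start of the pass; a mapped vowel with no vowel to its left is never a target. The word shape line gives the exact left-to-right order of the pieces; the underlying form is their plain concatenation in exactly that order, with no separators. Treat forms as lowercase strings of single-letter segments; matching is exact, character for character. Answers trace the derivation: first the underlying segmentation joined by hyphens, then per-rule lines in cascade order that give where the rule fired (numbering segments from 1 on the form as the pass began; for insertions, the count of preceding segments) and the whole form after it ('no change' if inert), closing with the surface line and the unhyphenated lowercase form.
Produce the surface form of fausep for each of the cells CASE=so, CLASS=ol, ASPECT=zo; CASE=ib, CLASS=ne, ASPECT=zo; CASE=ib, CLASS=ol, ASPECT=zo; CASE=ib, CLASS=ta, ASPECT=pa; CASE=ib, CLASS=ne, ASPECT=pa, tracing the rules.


cell CASE=so, CLASS=ol, ASPECT=zo:
underlying: fausep-p-do-za
1. 0 -> a / C _ C: inserts after position(s) 6, 7: fausepapadoza
2. e -> o, i -> u / B C0 _: fires at position(s) 5: fausopapadoza
3. d -> t, g -> k, v -> f / _ #: no change
4. f -> v, p -> b, t -> d / V _ V: fires at position(s) 6, 8: fausobabadoza
surface: fausobabadoza

cell CASE=ib, CLASS=ne, ASPECT=zo:
underlying: fausep-p-so-lug
1. 0 -> a / C _ C: inserts after position(s) 6, 7: fausepapasolug
2. e -> o, i -> u / B C0 _: fires at position(s) 5: fausopapasolug
3. d -> t, g -> k, v -> f / _ #: fires at position(s) 14: fausopapasoluk
4. f -> v, p -> b, t -> d / V _ V: fires at position(s) 6, 8: fausobabasoluk
surface: fausobabasoluk

cell CASE=ib, CLASS=ol, ASPECT=zo:
underlying: fausep-p-so-za
1. 0 -> a / C _ C: inserts after position(s) 6, 7: fausepapasoza
2. e -> o, i -> u / B C0 _: fires at position(s) 5: fausopapasoza
3. d -> t, g -> k, v -> f / _ #: no change
4. f -> v, p -> b, t -> d / V _ V: fires at position(s) 6, 8: fausobabasoza
surface: fausobabasoza

cell CASE=ib, CLASS=ta, ASPECT=pa:
underlying: fausep-azu-so-bi
1. 0 -> a / C _ C: no change
2. e -> o, i -> u / B C0 _: fires at position(s) 5, 13: fausopazusobu
3. d -> t, g -> k, v -> f / _ #: no change
4. f -> v, p -> b, t -> d / V _ V: fires at position(s) 6: fausobazusobu
surface: fausobazusobu

cell CASE=ib, CLASS=ne, ASPECT=pa:
underlying: fausep-azu-so-lug
1. 0 -> a / C _ C: no change
2. e -> o, i -> u / B C0 _: fires at position(s) 5: fausopazusolug
3. d -> t, g -> k, v -> f / _ #: fires at position(s) 14: fausopazusoluk
4. f -> v, p -> b, t -> d / V _ V: fires at position(s) 6: fausobazusoluk
surface: fausobazusoluk


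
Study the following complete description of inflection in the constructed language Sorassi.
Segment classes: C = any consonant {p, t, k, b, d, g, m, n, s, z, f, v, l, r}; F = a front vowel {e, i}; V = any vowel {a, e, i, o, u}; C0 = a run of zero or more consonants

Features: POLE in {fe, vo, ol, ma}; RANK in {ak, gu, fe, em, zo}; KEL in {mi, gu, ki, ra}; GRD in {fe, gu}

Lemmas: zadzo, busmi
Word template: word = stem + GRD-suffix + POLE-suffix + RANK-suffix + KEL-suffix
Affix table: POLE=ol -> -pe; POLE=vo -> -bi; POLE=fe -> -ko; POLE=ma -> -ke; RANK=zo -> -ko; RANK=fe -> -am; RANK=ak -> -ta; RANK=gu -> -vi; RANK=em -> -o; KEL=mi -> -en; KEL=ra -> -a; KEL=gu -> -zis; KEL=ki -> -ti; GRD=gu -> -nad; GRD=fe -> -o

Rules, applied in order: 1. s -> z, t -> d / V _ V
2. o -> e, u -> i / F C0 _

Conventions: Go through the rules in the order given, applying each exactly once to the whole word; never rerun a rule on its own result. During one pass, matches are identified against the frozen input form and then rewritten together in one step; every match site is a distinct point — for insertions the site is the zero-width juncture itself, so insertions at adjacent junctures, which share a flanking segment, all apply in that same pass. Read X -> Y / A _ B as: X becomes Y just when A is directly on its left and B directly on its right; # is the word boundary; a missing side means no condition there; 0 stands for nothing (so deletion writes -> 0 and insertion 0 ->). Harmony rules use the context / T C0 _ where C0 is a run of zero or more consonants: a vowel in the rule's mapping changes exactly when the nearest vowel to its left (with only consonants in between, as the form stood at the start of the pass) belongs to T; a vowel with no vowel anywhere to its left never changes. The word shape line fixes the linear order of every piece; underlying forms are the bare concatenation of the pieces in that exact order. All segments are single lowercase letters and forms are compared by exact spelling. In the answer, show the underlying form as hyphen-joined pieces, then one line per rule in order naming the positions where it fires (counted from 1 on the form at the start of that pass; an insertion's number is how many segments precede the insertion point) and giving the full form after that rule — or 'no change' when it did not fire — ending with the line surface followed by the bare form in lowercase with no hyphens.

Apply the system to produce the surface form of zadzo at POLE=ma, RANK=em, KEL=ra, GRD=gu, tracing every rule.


underlying: zadzo-nad-ke-o-a
1. s -> z, t -> d / V _ V: no change
2. o -> e, u -> i / F C0 _: fires at position(s) 11: zadzonadkeea
surface: zadzonadkeea


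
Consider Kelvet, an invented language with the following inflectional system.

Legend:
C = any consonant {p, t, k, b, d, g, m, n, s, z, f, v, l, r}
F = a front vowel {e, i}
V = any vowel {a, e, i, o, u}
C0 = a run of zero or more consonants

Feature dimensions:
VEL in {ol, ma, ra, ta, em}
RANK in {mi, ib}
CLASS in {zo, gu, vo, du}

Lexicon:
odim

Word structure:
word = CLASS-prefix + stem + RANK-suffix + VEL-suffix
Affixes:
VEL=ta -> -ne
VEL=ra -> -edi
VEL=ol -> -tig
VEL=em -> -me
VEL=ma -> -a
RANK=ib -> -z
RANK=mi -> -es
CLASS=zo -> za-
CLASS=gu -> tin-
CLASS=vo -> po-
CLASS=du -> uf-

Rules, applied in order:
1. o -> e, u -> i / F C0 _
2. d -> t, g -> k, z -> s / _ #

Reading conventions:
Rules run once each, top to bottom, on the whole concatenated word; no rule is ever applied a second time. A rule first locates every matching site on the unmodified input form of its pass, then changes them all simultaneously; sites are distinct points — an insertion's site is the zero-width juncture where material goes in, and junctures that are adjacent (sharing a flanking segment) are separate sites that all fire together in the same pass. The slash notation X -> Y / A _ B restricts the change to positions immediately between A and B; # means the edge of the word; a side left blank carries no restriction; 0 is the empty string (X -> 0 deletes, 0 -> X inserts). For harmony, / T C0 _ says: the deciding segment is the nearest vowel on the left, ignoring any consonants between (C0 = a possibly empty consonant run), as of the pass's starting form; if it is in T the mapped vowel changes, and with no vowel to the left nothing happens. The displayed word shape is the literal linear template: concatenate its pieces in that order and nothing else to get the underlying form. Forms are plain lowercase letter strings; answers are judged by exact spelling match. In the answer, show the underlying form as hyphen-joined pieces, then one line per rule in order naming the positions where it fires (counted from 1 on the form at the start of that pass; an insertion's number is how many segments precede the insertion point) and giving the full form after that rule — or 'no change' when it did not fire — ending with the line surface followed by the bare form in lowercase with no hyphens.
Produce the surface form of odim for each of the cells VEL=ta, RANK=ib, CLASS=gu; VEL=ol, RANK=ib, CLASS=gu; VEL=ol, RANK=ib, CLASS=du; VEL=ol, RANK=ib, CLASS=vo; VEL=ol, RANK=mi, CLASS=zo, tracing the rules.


cell VEL=ta, RANK=ib, CLASS=gu:
underlying: tin-odim-z-ne
1. o -> e, u -> i / F C0 _: fires at position(s) 4: tinedimzne
2. d -> t, g -> k, z -> s / _ #: no change
surface: tinedimzne

cell VEL=ol, RANK=ib, CLASS=gu:
underlying: tin-odim-z-tig
1. o -> e, u -> i / F C0 _: fires at position(s) 4: tinedimztig
2. d -> t, g -> k, z -> s / _ #: fires at position(s) 11: tinedimztik
surface: tinedimztik

cell VEL=ol, RANK=ib, CLASS=du:
underlying: uf-odim-z-tig
1. o -> e, u -> i / F C0 _: no change
2. d -> t, g -> k, z -> s / _ #: fires at position(s) 10: ufodimztik
surface: ufodimztik

cell VEL=ol, RANK=ib, CLASS=vo:
underlying: po-odim-z-tig
1. o -> e, u -> i / F C0 _: no change
2. d -> t, g -> k, z -> s / _ #: fires at position(s) 10: poodimztik
surface: poodimztik

cell VEL=ol, RANK=mi, CLASS=zo:
underlying: za-odim-es-tig
1. o -> e, u -> i / F C0 _: no change
2. d -> t, g -> k, z -> s / _ #: fires at position(s) 11: zaodimestik
surface: zaodimestik


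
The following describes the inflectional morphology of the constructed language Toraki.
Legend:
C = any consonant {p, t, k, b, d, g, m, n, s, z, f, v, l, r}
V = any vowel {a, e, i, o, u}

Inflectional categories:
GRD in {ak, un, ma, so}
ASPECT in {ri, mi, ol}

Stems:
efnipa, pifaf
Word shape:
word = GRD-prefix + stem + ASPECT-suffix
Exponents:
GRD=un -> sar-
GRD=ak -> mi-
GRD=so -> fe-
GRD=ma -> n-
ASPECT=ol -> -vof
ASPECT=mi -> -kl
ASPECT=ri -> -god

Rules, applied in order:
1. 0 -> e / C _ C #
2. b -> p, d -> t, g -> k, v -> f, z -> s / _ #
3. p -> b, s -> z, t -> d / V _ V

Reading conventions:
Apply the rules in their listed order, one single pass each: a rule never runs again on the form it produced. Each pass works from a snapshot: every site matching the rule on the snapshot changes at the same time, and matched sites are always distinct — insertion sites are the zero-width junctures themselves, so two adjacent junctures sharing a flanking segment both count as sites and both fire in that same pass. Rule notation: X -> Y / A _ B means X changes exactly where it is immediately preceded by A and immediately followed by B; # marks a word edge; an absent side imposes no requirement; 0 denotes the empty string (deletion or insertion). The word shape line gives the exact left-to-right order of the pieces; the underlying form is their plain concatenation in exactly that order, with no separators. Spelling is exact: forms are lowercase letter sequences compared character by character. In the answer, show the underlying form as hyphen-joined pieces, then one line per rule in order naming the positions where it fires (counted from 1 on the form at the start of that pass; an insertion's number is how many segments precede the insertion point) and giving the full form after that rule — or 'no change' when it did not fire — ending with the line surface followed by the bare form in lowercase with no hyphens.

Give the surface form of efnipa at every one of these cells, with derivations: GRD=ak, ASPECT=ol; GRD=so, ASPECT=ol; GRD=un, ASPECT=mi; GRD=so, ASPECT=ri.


cell GRD=ak, ASPECT=ol:
underlying: mi-efnipa-vof
1. 0 -> e / C _ C #: no change
2. b -> p, d -> t, g -> k, v -> f, z -> s / _ #: no change
3. p -> b, s -> z, t -> d / V _ V: fires at position(s) 7: miefnibavof
surface: miefnibavof

cell GRD=so, ASPECT=ol:
underlying: fe-efnipa-vof
1. 0 -> e / C _ C #: no change
2. b -> p, d -> t, g -> k, v -> f, z -> s / _ #: no change
3. p -> b, s -> z, t -> d / V _ V: fires at position(s) 7: feefnibavof
surface: feefnibavof

cell GRD=un, ASPECT=mi:
underlying: sar-efnipa-kl
1. 0 -> e / C _ C #: inserts after position(s) 10: sarefnipakel
2. b -> p, d -> t, g -> k, v -> f, z -> s / _ #: no change
3. p -> b, s -> z, t -> d / V _ V: fires at position(s) 8: sarefnibakel
surface: sarefnibakel

cell GRD=so, ASPECT=ri:
underlying: fe-efnipa-god
1. 0 -> e / C _ C #: no change
2. b -> p, d -> t, g -> k, v -> f, z -> s / _ #: fires at position(s) 11: feefnipagot
3. p -> b, s -> z, t -> d / V _ V: fires at position(s) 7: feefnibagot
surface: feefnibagot


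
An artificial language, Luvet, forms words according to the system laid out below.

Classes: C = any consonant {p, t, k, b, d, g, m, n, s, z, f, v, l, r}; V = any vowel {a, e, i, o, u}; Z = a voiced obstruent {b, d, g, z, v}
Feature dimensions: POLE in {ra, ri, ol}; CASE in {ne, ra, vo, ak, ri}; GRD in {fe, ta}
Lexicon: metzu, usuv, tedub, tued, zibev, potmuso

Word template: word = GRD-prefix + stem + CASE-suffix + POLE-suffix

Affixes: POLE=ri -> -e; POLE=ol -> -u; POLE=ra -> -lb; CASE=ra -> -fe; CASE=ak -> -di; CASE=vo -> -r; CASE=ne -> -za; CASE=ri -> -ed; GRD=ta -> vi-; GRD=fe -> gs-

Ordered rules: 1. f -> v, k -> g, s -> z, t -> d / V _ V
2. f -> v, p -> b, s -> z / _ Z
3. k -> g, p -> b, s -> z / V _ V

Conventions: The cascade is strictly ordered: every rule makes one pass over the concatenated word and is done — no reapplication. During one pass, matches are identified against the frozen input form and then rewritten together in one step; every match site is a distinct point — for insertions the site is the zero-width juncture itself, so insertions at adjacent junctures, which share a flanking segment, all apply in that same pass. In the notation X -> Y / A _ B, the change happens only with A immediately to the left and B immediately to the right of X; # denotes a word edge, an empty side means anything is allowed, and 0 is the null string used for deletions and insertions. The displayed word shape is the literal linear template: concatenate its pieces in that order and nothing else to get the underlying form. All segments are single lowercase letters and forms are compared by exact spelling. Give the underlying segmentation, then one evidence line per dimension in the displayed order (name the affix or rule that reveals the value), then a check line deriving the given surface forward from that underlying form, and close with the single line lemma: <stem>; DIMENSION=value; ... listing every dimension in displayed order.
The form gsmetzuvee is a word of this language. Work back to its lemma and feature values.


underlying: gs-metzu-fe-e
POLE=ri - signalled by the affix -e
CASE=ra - signalled by the affix -fe
GRD=fe - signalled by the affix gs-
check: gsmetzufee -> gsmetzuvee -> gsmetzuvee -> gsmetzuvee
lemma: metzu; POLE=ri; CASE=ra; GRD=fe


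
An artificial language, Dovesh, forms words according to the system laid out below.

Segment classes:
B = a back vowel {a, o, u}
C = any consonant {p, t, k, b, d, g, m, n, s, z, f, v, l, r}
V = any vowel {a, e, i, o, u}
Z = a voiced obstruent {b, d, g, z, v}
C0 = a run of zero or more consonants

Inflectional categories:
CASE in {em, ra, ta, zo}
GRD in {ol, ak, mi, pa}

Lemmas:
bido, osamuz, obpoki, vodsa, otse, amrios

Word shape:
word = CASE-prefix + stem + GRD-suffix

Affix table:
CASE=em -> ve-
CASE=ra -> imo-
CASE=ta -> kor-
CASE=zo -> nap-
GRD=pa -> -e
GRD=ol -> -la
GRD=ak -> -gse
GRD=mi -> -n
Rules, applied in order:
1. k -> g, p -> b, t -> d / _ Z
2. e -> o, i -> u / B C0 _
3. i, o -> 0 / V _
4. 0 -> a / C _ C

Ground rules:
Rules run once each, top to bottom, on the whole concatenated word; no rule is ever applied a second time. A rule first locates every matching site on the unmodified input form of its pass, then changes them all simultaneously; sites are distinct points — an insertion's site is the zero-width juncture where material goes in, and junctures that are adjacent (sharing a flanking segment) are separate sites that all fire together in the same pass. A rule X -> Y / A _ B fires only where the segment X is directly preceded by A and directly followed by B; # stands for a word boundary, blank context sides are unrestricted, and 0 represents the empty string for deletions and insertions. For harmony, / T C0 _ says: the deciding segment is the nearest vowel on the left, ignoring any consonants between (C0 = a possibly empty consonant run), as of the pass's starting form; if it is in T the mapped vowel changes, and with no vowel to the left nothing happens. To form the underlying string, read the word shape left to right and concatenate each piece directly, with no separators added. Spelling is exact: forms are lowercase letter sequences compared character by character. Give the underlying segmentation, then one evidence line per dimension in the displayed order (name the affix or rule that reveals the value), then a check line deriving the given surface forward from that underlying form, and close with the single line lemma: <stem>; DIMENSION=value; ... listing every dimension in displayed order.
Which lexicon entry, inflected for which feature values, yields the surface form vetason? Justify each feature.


underlying: ve-otse-n
CASE=em - signalled by the affix ve-
GRD=mi - signalled by the affix -n
check: veotsen -> veotsen -> veotson -> vetson -> vetason
lemma: otse; CASE=em; GRD=mi


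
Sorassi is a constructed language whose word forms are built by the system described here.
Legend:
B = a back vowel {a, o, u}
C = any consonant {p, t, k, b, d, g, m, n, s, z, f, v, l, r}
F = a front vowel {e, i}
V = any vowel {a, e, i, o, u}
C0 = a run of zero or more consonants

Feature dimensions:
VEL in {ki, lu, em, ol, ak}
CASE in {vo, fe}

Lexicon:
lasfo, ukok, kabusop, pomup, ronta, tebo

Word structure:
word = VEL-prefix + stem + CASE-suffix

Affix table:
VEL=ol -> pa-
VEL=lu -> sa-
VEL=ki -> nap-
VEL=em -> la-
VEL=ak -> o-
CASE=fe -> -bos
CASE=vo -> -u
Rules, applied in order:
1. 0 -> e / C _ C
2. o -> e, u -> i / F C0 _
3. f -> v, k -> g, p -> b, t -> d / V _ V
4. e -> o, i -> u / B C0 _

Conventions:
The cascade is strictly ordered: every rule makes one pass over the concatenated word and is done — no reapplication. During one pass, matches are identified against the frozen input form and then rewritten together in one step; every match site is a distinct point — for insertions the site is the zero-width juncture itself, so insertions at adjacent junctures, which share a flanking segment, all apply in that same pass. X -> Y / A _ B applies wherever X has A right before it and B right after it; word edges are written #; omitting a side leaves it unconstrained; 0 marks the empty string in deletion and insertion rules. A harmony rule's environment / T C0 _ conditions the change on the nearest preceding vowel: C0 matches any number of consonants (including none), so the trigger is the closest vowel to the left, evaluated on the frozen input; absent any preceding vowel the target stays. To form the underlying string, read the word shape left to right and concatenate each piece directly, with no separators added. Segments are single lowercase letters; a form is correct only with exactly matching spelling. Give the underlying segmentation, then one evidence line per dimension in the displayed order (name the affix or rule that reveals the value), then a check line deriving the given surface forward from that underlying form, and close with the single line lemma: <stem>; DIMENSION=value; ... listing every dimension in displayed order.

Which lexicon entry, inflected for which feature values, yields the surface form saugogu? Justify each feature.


underlying: sa-ukok-u
VEL=lu - signalled by the affix sa-
CASE=vo - signalled by the affix -u
check: saukoku -> saukoku -> saukoku -> saugogu -> saugogu
lemma: ukok; VEL=lu; CASE=vo


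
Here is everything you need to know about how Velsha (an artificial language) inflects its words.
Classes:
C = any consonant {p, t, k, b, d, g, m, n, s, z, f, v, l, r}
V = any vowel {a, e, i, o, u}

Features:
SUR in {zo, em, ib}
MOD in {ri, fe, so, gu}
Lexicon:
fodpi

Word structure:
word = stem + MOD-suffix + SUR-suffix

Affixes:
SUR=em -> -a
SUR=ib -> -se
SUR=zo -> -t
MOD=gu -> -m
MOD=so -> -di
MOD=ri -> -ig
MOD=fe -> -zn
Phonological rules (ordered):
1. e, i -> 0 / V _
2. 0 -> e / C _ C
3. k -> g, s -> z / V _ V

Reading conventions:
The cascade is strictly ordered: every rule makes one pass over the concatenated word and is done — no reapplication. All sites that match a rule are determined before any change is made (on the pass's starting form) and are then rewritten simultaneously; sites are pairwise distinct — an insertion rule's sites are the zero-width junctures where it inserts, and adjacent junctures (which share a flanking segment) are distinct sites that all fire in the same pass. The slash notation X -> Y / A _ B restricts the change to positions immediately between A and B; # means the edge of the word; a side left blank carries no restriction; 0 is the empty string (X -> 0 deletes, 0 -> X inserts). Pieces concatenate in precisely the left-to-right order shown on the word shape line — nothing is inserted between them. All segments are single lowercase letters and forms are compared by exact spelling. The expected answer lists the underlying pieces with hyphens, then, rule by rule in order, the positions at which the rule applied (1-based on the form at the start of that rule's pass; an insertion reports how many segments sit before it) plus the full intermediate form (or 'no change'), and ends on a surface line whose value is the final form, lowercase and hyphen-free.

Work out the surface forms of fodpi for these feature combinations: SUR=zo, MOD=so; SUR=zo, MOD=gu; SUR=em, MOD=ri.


cell SUR=zo, MOD=so:
underlying: fodpi-di-t
1. e, i -> 0 / V _: no change
2. 0 -> e / C _ C: inserts after position(s) 3: fodepidit
3. k -> g, s -> z / V _ V: no change
surface: fodepidit

cell SUR=zo, MOD=gu:
underlying: fodpi-m-t
1. e, i -> 0 / V _: no change
2. 0 -> e / C _ C: inserts after position(s) 3, 6: fodepimet
3. k -> g, s -> z / V _ V: no change
surface: fodepimet

cell SUR=em, MOD=ri:
underlying: fodpi-ig-a
1. e, i -> 0 / V _: fires at position(s) 6: fodpiga
2. 0 -> e / C _ C: inserts after position(s) 3: fodepiga
3. k -> g, s -> z / V _ V: no change
surface: fodepiga


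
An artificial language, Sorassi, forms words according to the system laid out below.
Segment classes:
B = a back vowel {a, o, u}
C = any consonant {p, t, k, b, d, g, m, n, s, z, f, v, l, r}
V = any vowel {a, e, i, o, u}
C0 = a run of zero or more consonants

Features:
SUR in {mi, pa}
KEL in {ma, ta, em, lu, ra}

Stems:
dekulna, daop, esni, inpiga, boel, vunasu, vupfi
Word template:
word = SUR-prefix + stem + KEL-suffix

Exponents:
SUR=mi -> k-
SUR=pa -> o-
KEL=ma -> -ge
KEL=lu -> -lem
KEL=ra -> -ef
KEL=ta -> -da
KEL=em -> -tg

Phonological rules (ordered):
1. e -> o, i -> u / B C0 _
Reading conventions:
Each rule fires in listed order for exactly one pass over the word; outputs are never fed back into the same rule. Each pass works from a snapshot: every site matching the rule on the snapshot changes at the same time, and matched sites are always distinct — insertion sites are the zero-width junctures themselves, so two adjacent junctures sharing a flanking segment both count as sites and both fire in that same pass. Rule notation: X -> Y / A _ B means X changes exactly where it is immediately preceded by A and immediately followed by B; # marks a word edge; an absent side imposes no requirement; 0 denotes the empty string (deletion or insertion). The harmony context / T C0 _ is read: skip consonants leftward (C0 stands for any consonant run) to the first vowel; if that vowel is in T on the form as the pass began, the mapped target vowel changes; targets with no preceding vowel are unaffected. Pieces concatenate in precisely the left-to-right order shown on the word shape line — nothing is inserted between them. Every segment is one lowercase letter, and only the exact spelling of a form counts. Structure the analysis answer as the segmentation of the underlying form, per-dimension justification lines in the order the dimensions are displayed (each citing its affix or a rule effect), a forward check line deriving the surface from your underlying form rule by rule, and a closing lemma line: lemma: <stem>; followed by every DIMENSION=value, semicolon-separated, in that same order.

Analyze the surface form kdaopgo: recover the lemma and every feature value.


underlying: k-daop-ge
SUR=mi - signalled by the affix k-
KEL=ma - signalled by the affix -ge
check: kdaopge -> kdaopgo
lemma: daop; SUR=mi; KEL=ma


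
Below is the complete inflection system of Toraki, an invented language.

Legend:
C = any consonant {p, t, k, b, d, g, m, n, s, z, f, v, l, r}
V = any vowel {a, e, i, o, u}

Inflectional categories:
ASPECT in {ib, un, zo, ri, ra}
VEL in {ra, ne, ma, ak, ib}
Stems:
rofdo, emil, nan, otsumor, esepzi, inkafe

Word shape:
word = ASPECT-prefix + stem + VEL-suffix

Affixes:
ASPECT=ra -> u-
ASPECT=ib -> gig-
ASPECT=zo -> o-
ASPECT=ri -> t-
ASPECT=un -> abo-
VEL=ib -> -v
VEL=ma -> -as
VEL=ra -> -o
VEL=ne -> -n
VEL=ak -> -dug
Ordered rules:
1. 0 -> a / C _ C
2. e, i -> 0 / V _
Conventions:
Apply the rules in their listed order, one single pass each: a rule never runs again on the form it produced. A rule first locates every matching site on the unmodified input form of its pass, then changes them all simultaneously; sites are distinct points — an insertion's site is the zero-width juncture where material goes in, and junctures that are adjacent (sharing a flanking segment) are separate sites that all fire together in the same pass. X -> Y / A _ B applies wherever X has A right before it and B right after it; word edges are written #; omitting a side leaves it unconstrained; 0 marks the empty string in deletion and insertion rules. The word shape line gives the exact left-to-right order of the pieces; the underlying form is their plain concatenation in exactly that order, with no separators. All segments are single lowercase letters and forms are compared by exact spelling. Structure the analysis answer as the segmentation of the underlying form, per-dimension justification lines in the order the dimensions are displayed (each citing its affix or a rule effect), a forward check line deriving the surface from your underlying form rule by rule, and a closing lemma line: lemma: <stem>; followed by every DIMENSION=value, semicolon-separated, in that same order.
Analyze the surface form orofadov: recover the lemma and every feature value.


underlying: o-rofdo-v
ASPECT=zo - signalled by the affix o-
VEL=ib - signalled by the affix -v
check: orofdov -> orofadov -> orofadov
lemma: rofdo; ASPECT=zo; VEL=ib


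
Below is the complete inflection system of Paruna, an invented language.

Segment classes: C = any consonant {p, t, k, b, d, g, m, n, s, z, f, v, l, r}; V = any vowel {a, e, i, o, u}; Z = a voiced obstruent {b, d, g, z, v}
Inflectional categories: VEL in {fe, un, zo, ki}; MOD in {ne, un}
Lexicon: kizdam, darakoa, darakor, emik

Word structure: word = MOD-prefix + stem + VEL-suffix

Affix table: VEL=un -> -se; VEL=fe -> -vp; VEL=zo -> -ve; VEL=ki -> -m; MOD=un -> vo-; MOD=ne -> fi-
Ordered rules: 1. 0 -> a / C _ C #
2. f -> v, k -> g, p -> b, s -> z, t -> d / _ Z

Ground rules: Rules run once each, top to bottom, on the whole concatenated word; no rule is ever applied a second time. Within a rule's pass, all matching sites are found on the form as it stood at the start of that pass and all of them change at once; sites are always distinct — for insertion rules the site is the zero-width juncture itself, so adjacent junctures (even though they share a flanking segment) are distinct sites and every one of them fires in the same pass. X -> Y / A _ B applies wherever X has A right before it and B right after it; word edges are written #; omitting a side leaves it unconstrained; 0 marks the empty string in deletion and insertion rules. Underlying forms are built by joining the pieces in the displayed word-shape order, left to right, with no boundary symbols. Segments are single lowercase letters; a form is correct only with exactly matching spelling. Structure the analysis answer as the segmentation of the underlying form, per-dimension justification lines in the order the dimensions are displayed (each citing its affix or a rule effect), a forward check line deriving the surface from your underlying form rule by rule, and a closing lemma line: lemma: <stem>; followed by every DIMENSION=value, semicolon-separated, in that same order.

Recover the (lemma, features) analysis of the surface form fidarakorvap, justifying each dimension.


underlying: fi-darakor-vp
VEL=fe - signalled by the affix -vp
MOD=ne - signalled by the affix fi-
check: fidarakorvp -> fidarakorvap -> fidarakorvap
lemma: darakor; VEL=fe; MOD=ne
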